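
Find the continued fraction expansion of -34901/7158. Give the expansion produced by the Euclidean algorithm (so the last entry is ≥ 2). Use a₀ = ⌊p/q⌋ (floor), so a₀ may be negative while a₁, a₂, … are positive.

[-5; 8, 19, 3, 15]

-34901 = -5×7158 + 889
7158 = 8×889 + 46
889 = 19×46 + 15
46 = 3×15 + 1
15 = 15×1 + 0  (stop)
So -34901/7158 = [-5; 8, 19, 3, 15].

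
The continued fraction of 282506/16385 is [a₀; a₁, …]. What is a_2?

282506 = 17·16385 + 3961   →  a_0 = 17
16385 = 4·3961 + 541   →  a_1 = 4
3961 = 7·541 + 174   →  a_2 = 7

7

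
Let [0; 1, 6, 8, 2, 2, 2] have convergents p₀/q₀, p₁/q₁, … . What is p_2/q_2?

Using pₖ = aₖpₖ₋₁ + pₖ₋₂, qₖ = aₖqₖ₋₁ + qₖ₋₂ (with p₋₁=1, p₋₂=0, q₋₁=0, q₋₂=1):
  k=0: a=0, p=0, q=1
  k=1: a=1, p=1, q=1
  k=2: a=6, p=6, q=7

6/7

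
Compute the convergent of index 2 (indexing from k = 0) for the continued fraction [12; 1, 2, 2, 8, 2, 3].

38/3

Using pₖ = aₖpₖ₋₁ + pₖ₋₂, qₖ = aₖqₖ₋₁ + qₖ₋₂ (with p₋₁=1, p₋₂=0, q₋₁=0, q₋₂=1):
  k=0: a=12, p=12, q=1
  k=1: a=1, p=13, q=1
  k=2: a=2, p=38, q=3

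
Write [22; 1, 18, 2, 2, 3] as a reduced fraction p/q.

7573/330

Fold from the inside: start with 3/1.
  2 + 1/3 = 7/3
  2 + 3/7 = 17/7
  18 + 7/17 = 313/17
  1 + 17/313 = 330/313
  22 + 313/330 = 7573/330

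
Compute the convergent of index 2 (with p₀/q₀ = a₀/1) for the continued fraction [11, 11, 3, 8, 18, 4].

Using pₖ = aₖpₖ₋₁ + pₖ₋₂, qₖ = aₖqₖ₋₁ + qₖ₋₂ (with p₋₁=1, p₋₂=0, q₋₁=0, q₋₂=1):
  k=0: a=11, p=11, q=1
  k=1: a=11, p=122, q=11
  k=2: a=3, p=377, q=34

377/34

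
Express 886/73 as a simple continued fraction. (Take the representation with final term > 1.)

886 = 12×73 + 10
73 = 7×10 + 3
10 = 3×3 + 1
3 = 3×1 + 0  (stop)
So 886/73 = [12; 7, 3, 3].

[12; 7, 3, 3]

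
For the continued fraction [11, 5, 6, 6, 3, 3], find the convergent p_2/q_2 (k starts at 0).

Using pₖ = aₖpₖ₋₁ + pₖ₋₂, qₖ = aₖqₖ₋₁ + qₖ₋₂ (with p₋₁=1, p₋₂=0, q₋₁=0, q₋₂=1):
  k=0: a=11, p=11, q=1
  k=1: a=5, p=56, q=5
  k=2: a=6, p=347, q=31

347/31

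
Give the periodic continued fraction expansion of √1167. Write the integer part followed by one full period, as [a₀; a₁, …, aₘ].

[34; 6, 5, 11, 5, 6, 68]

a₀ = ⌊√1167⌋ = 34.
With m₀=0, d₀=1 and mₖ₊₁ = dₖaₖ − mₖ, dₖ₊₁ = (n − mₖ₊₁²)/dₖ, aₖ₊₁ = ⌊(a₀+mₖ₊₁)/dₖ₊₁⌋:
  k=1: m=34, d=11, a=6
  k=2: m=32, d=13, a=5
  k=3: m=33, d=6, a=11
  k=4: m=33, d=13, a=5
  k=5: m=32, d=11, a=6
  k=6: m=34, d=1, a=68
d=1 and a=2a₀=68 at k=6, so the next step gives (m, d) = (34, 11) again — its k=1 value — and the period has length 6.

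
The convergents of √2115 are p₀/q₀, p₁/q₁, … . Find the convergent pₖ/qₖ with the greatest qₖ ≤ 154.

√2115 = [45; 1, 90, …] (period length 2).
Convergents:
  p_0/q_0 = 45/1
  p_1/q_1 = 46/1
  p_2/q_2 = 4185/91
  p_3/q_3 = 4231/92
  p_4/q_4 = 384975/8371
q_3 = 92 ≤ 154 < 8371 = q_4, so the answer is 4231/92.

4231/92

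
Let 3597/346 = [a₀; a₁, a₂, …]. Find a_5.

3

3597 = 10·346 + 137   →  a_0 = 10
346 = 2·137 + 72   →  a_1 = 2
137 = 1·72 + 65   →  a_2 = 1
72 = 1·65 + 7   →  a_3 = 1
65 = 9·7 + 2   →  a_4 = 9
7 = 3·2 + 1   →  a_5 = 3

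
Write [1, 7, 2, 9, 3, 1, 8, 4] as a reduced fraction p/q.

Using pₖ = aₖpₖ₋₁ + pₖ₋₂ and qₖ = aₖqₖ₋₁ + qₖ₋₂:
  k=0: a=1, p=1, q=1
  k=1: a=7, p=8, q=7
  k=2: a=2, p=17, q=15
  k=3: a=9, p=161, q=142
  k=4: a=3, p=500, q=441
  k=5: a=1, p=661, q=583
  k=6: a=8, p=5788, q=5105
  k=7: a=4, p=23813, q=21003

23813/21003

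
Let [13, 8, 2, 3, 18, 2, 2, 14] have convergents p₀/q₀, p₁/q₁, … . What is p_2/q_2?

Using pₖ = aₖpₖ₋₁ + pₖ₋₂, qₖ = aₖqₖ₋₁ + qₖ₋₂ (with p₋₁=1, p₋₂=0, q₋₁=0, q₋₂=1):
  k=0: a=13, p=13, q=1
  k=1: a=8, p=105, q=8
  k=2: a=2, p=223, q=17

223/17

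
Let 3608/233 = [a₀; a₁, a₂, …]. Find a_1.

2

3608 = 15·233 + 113   →  a_0 = 15
233 = 2·113 + 7   →  a_1 = 2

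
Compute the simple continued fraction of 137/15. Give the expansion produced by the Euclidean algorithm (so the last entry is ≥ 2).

137 = 9×15 + 2
15 = 7×2 + 1
2 = 2×1 + 0  (stop)
So 137/15 = [9; 7, 2].

[9; 7, 2]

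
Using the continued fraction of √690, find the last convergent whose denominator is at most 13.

√690 = [26; 3, 1, 2, 1, 3, 52, …] (period length 6).
Convergents:
  p_0/q_0 = 26/1
  p_1/q_1 = 79/3
  p_2/q_2 = 105/4
  p_3/q_3 = 289/11
  p_4/q_4 = 394/15
q_3 = 11 ≤ 13 < 15 = q_4, so the answer is 289/11.

289/11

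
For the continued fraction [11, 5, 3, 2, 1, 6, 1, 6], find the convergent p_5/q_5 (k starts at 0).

3972/355

Using pₖ = aₖpₖ₋₁ + pₖ₋₂, qₖ = aₖqₖ₋₁ + qₖ₋₂ (with p₋₁=1, p₋₂=0, q₋₁=0, q₋₂=1):
  k=0: a=11, p=11, q=1
  k=1: a=5, p=56, q=5
  k=2: a=3, p=179, q=16
  k=3: a=2, p=414, q=37
  k=4: a=1, p=593, q=53
  k=5: a=6, p=3972, q=355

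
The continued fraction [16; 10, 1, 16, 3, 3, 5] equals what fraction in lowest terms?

Fold from the inside: start with 5/1.
  3 + 1/5 = 16/5
  3 + 5/16 = 53/16
  16 + 16/53 = 864/53
  1 + 53/864 = 917/864
  10 + 864/917 = 10034/917
  16 + 917/10034 = 161461/10034

161461/10034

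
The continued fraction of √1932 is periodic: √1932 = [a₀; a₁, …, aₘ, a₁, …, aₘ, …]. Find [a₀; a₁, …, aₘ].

[43; 1, 20, 1, 86]

a₀ = ⌊√1932⌋ = 43.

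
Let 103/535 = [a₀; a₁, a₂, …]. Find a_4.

103 = 0·535 + 103   →  a_0 = 0
535 = 5·103 + 20   →  a_1 = 5
103 = 5·20 + 3   →  a_2 = 5
20 = 6·3 + 2   →  a_3 = 6
3 = 1·2 + 1   →  a_4 = 1

1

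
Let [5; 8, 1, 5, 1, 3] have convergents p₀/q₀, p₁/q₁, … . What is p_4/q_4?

Using pₖ = aₖpₖ₋₁ + pₖ₋₂, qₖ = aₖqₖ₋₁ + qₖ₋₂ (with p₋₁=1, p₋₂=0, q₋₁=0, q₋₂=1):
  k=0: a=5, p=5, q=1
  k=1: a=8, p=41, q=8
  k=2: a=1, p=46, q=9
  k=3: a=5, p=271, q=53
  k=4: a=1, p=317, q=62

317/62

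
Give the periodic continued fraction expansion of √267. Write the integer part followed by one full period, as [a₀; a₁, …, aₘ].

a₀ = ⌊√267⌋ = 16.

[16; 2, 1, 15, 1, 2, 32]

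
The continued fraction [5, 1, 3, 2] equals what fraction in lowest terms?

Fold from the inside: start with 2/1.
  3 + 1/2 = 7/2
  1 + 2/7 = 9/7
  5 + 7/9 = 52/9

52/9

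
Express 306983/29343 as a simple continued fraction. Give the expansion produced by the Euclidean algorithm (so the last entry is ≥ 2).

306983 = 10·29343 + 13553
29343 = 2·13553 + 2237
13553 = 6·2237 + 131
2237 = 17·131 + 10
131 = 13·10 + 1
10 = 10·1 + 0  (stop)
So 306983/29343 = [10; 2, 6, 17, 13, 10].

[10; 2, 6, 17, 13, 10]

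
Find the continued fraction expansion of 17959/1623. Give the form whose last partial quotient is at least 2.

17959 = 11×1623 + 106
1623 = 15×106 + 33
106 = 3×33 + 7
33 = 4×7 + 5
7 = 1×5 + 2
5 = 2×2 + 1
2 = 2×1 + 0  (stop)
So 17959/1623 = [11; 15, 3, 4, 1, 2, 2].

[11; 15, 3, 4, 1, 2, 2]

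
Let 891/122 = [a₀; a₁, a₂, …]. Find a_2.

3

891 = 7·122 + 37   →  a_0 = 7
122 = 3·37 + 11   →  a_1 = 3
37 = 3·11 + 4   →  a_2 = 3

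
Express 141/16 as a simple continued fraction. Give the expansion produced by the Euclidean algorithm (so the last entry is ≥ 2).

[8; 1, 4, 3]

141 = 8*16 + 13
16 = 1*13 + 3
13 = 4*3 + 1
3 = 3*1 + 0  (stop)
So 141/16 = [8; 1, 4, 3].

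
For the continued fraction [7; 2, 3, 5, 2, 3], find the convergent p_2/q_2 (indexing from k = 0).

Using pₖ = aₖpₖ₋₁ + pₖ₋₂, qₖ = aₖqₖ₋₁ + qₖ₋₂ (with p₋₁=1, p₋₂=0, q₋₁=0, q₋₂=1):
  k=0: a=7, p=7, q=1
  k=1: a=2, p=15, q=2
  k=2: a=3, p=52, q=7

52/7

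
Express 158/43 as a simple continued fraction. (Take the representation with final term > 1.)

158 = 3·43 + 29
43 = 1·29 + 14
29 = 2·14 + 1
14 = 14·1 + 0  (stop)
So 158/43 = [3; 1, 2, 14].

[3; 1, 2, 14]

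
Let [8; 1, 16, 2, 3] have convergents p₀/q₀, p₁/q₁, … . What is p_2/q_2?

Using pₖ = aₖpₖ₋₁ + pₖ₋₂, qₖ = aₖqₖ₋₁ + qₖ₋₂ (with p₋₁=1, p₋₂=0, q₋₁=0, q₋₂=1):
  k=0: a=8, p=8, q=1
  k=1: a=1, p=9, q=1
  k=2: a=16, p=152, q=17

152/17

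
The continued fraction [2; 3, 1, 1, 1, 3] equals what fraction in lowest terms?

Fold from the inside: start with 3/1.
  1 + 1/3 = 4/3
  1 + 3/4 = 7/4
  1 + 4/7 = 11/7
  3 + 7/11 = 40/11
  2 + 11/40 = 91/40

91/40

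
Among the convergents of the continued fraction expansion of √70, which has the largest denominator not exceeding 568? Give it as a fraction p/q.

4108/491

√70 = [8; 2, 1, 2, 1, 2, 16, …] (period length 6).
Convergents:
  p_0/q_0 = 8/1
  p_1/q_1 = 17/2
  p_2/q_2 = 25/3
  p_3/q_3 = 67/8
  p_4/q_4 = 92/11
  p_5/q_5 = 251/30
  p_6/q_6 = 4108/491
  p_7/q_7 = 8467/1012
q_6 = 491 ≤ 568 < 1012 = q_7, so the answer is 4108/491.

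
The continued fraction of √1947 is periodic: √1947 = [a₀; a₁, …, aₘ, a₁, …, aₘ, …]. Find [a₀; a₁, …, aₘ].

a₀ = ⌊√1947⌋ = 44.

[44; 8, 88]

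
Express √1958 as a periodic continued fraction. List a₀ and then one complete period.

[44; 4, 88]

a₀ = ⌊√1958⌋ = 44.
With m₀=0, d₀=1 and mₖ₊₁ = dₖaₖ − mₖ, dₖ₊₁ = (n − mₖ₊₁²)/dₖ, aₖ₊₁ = ⌊(a₀+mₖ₊₁)/dₖ₊₁⌋:
  k=1: m=44, d=22, a=4
  k=2: m=44, d=1, a=88
d=1 and a=2a₀=88 at k=2, so the next step gives (m, d) = (44, 22) again — its k=1 value — and the period has length 2.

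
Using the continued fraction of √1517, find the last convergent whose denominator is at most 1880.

29601/760

√1517 = [38; 1, 18, 2, 18, 1, 76, …] (period length 6).
Convergents:
  p_0/q_0 = 38/1
  p_1/q_1 = 39/1
  p_2/q_2 = 740/19
  p_3/q_3 = 1519/39
  p_4/q_4 = 28082/721
  p_5/q_5 = 29601/760
  p_6/q_6 = 2277758/58481
q_5 = 760 ≤ 1880 < 58481 = q_6, so the answer is 29601/760.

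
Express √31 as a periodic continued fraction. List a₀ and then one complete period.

[5; 1, 1, 3, 5, 3, 1, 1, 10]

a₀ = ⌊√31⌋ = 5.
With m₀=0, d₀=1 and mₖ₊₁ = dₖaₖ − mₖ, dₖ₊₁ = (n − mₖ₊₁²)/dₖ, aₖ₊₁ = ⌊(a₀+mₖ₊₁)/dₖ₊₁⌋:
  k=1: m=5, d=6, a=1
  k=2: m=1, d=5, a=1
  k=3: m=4, d=3, a=3
  k=4: m=5, d=2, a=5
  k=5: m=5, d=3, a=3
  k=6: m=4, d=5, a=1
  k=7: m=1, d=6, a=1
  k=8: m=5, d=1, a=10
d=1 and a=2a₀=10 at k=8, so the next step gives (m, d) = (5, 6) again — its k=1 value — and the period has length 8.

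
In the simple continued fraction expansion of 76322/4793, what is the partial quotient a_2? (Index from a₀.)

76322 = 15·4793 + 4427   →  a_0 = 15
4793 = 1·4427 + 366   →  a_1 = 1
4427 = 12·366 + 35   →  a_2 = 12

12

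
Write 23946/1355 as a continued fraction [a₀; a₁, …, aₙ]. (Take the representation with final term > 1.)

23946 = 17×1355 + 911
1355 = 1×911 + 444
911 = 2×444 + 23
444 = 19×23 + 7
23 = 3×7 + 2
7 = 3×2 + 1
2 = 2×1 + 0  (stop)
So 23946/1355 = [17; 1, 2, 19, 3, 3, 2].

[17; 1, 2, 19, 3, 3, 2]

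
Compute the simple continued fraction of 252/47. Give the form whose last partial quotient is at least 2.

252 = 5×47 + 17
47 = 2×17 + 13
17 = 1×13 + 4
13 = 3×4 + 1
4 = 4×1 + 0  (stop)
So 252/47 = [5; 2, 1, 3, 4].

[5; 2, 1, 3, 4]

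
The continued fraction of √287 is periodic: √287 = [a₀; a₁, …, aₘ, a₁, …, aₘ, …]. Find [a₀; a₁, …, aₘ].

[16; 1, 15, 1, 32]

a₀ = ⌊√287⌋ = 16.
With m₀=0, d₀=1 and mₖ₊₁ = dₖaₖ − mₖ, dₖ₊₁ = (n − mₖ₊₁²)/dₖ, aₖ₊₁ = ⌊(a₀+mₖ₊₁)/dₖ₊₁⌋:
  k=1: m=16, d=31, a=1
  k=2: m=15, d=2, a=15
  k=3: m=15, d=31, a=1
  k=4: m=16, d=1, a=32
d=1 and a=2a₀=32 at k=4, so the next step gives (m, d) = (16, 31) again — its k=1 value — and the period has length 4.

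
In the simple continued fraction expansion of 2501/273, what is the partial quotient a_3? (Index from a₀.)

2501 = 9·273 + 44   →  a_0 = 9
273 = 6·44 + 9   →  a_1 = 6
44 = 4·9 + 8   →  a_2 = 4
9 = 1·8 + 1   →  a_3 = 1

1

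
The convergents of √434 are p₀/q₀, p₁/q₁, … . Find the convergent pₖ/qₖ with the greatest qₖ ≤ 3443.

31249/1500

√434 = [20; 1, 4, 1, 40, …] (period length 4).
Convergents:
  p_0/q_0 = 20/1
  p_1/q_1 = 21/1
  p_2/q_2 = 104/5
  p_3/q_3 = 125/6
  p_4/q_4 = 5104/245
  p_5/q_5 = 5229/251
  p_6/q_6 = 26020/1249
  p_7/q_7 = 31249/1500
  p_8/q_8 = 1275980/61249
q_7 = 1500 ≤ 3443 < 61249 = q_8, so the answer is 31249/1500.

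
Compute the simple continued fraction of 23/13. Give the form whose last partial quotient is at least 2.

[1; 1, 3, 3]

23 = 1×13 + 10
13 = 1×10 + 3
10 = 3×3 + 1
3 = 3×1 + 0  (stop)
So 23/13 = [1; 1, 3, 3].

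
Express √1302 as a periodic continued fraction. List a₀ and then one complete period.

[36; 12, 72]

a₀ = ⌊√1302⌋ = 36.
With m₀=0, d₀=1 and mₖ₊₁ = dₖaₖ − mₖ, dₖ₊₁ = (n − mₖ₊₁²)/dₖ, aₖ₊₁ = ⌊(a₀+mₖ₊₁)/dₖ₊₁⌋:
  k=1: m=36, d=6, a=12
  k=2: m=36, d=1, a=72
d=1 and a=2a₀=72 at k=2, so the next step gives (m, d) = (36, 6) again — its k=1 value — and the period has length 2.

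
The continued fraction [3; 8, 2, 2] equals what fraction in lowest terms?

Fold from the inside: start with 2/1.
  2 + 1/2 = 5/2
  8 + 2/5 = 42/5
  3 + 5/42 = 131/42

131/42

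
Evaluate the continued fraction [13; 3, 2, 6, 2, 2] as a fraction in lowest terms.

3176/239

Using pₖ = aₖpₖ₋₁ + pₖ₋₂ and qₖ = aₖqₖ₋₁ + qₖ₋₂:
  k=0: a=13, p=13, q=1
  k=1: a=3, p=40, q=3
  k=2: a=2, p=93, q=7
  k=3: a=6, p=598, q=45
  k=4: a=2, p=1289, q=97
  k=5: a=2, p=3176, q=239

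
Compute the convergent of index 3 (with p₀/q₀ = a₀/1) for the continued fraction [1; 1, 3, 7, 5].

51/29

Using pₖ = aₖpₖ₋₁ + pₖ₋₂, qₖ = aₖqₖ₋₁ + qₖ₋₂ (with p₋₁=1, p₋₂=0, q₋₁=0, q₋₂=1):
  k=0: a=1, p=1, q=1
  k=1: a=1, p=2, q=1
  k=2: a=3, p=7, q=4
  k=3: a=7, p=51, q=29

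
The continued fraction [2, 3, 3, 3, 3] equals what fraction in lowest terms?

251/109

Fold from the inside: start with 3/1.
  3 + 1/3 = 10/3
  3 + 3/10 = 33/10
  3 + 10/33 = 109/33
  2 + 33/109 = 251/109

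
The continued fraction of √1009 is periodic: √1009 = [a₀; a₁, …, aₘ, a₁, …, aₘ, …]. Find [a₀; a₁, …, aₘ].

a₀ = ⌊√1009⌋ = 31.
With m₀=0, d₀=1 and mₖ₊₁ = dₖaₖ − mₖ, dₖ₊₁ = (n − mₖ₊₁²)/dₖ, aₖ₊₁ = ⌊(a₀+mₖ₊₁)/dₖ₊₁⌋:
  k=1: m=31, d=48, a=1
  k=2: m=17, d=15, a=3
  k=3: m=28, d=15, a=3
  k=4: m=17, d=48, a=1
  k=5: m=31, d=1, a=62
d=1 and a=2a₀=62 at k=5, so the next step gives (m, d) = (31, 48) again — its k=1 value — and the period has length 5.

[31; 1, 3, 3, 1, 62]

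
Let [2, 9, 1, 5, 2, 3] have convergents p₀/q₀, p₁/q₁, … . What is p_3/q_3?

Using pₖ = aₖpₖ₋₁ + pₖ₋₂, qₖ = aₖqₖ₋₁ + qₖ₋₂ (with p₋₁=1, p₋₂=0, q₋₁=0, q₋₂=1):
  k=0: a=2, p=2, q=1
  k=1: a=9, p=19, q=9
  k=2: a=1, p=21, q=10
  k=3: a=5, p=124, q=59

124/59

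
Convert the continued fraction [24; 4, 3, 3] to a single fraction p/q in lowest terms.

Using pₖ = aₖpₖ₋₁ + pₖ₋₂ and qₖ = aₖqₖ₋₁ + qₖ₋₂:
  k=0: a=24, p=24, q=1
  k=1: a=4, p=97, q=4
  k=2: a=3, p=315, q=13
  k=3: a=3, p=1042, q=43

1042/43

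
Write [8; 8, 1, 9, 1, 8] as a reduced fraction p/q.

Fold from the inside: start with 8/1.
  1 + 1/8 = 9/8
  9 + 8/9 = 89/9
  1 + 9/89 = 98/89
  8 + 89/98 = 873/98
  8 + 98/873 = 7082/873

7082/873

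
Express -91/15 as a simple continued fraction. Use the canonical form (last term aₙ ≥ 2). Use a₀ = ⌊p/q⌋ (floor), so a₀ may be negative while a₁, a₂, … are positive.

[-7; 1, 14]

-91 = -7*15 + 14
15 = 1*14 + 1
14 = 14*1 + 0  (stop)
So -91/15 = [-7; 1, 14].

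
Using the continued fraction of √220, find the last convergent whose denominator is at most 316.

√220 = [14; 1, 4, 1, 28, …] (period length 4).
Convergents:
  p_0/q_0 = 14/1
  p_1/q_1 = 15/1
  p_2/q_2 = 74/5
  p_3/q_3 = 89/6
  p_4/q_4 = 2566/173
  p_5/q_5 = 2655/179
  p_6/q_6 = 13186/889
q_5 = 179 ≤ 316 < 889 = q_6, so the answer is 2655/179.

2655/179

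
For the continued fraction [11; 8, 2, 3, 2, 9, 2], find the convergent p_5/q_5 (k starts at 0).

14165/1274

Using pₖ = aₖpₖ₋₁ + pₖ₋₂, qₖ = aₖqₖ₋₁ + qₖ₋₂ (with p₋₁=1, p₋₂=0, q₋₁=0, q₋₂=1):
  k=0: a=11, p=11, q=1
  k=1: a=8, p=89, q=8
  k=2: a=2, p=189, q=17
  k=3: a=3, p=656, q=59
  k=4: a=2, p=1501, q=135
  k=5: a=9, p=14165, q=1274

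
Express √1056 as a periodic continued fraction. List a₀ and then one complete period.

a₀ = ⌊√1056⌋ = 32.
With m₀=0, d₀=1 and mₖ₊₁ = dₖaₖ − mₖ, dₖ₊₁ = (n − mₖ₊₁²)/dₖ, aₖ₊₁ = ⌊(a₀+mₖ₊₁)/dₖ₊₁⌋:
  k=1: m=32, d=32, a=2
  k=2: m=32, d=1, a=64
d=1 and a=2a₀=64 at k=2, so the next step gives (m, d) = (32, 32) again — its k=1 value — and the period has length 2.

[32; 2, 64]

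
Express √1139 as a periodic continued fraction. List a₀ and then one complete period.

[33; 1, 2, 1, 66]

a₀ = ⌊√1139⌋ = 33.
With m₀=0, d₀=1 and mₖ₊₁ = dₖaₖ − mₖ, dₖ₊₁ = (n − mₖ₊₁²)/dₖ, aₖ₊₁ = ⌊(a₀+mₖ₊₁)/dₖ₊₁⌋:
  k=1: m=33, d=50, a=1
  k=2: m=17, d=17, a=2
  k=3: m=17, d=50, a=1
  k=4: m=33, d=1, a=66
d=1 and a=2a₀=66 at k=4, so the next step gives (m, d) = (33, 50) again — its k=1 value — and the period has length 4.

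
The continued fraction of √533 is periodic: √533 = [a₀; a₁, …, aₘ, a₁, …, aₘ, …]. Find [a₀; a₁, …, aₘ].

a₀ = ⌊√533⌋ = 23.
With m₀=0, d₀=1 and mₖ₊₁ = dₖaₖ − mₖ, dₖ₊₁ = (n − mₖ₊₁²)/dₖ, aₖ₊₁ = ⌊(a₀+mₖ₊₁)/dₖ₊₁⌋:
  k=1: m=23, d=4, a=11
  k=2: m=21, d=23, a=1
  k=3: m=2, d=23, a=1
  k=4: m=21, d=4, a=11
  k=5: m=23, d=1, a=46
d=1 and a=2a₀=46 at k=5, so the next step gives (m, d) = (23, 4) again — its k=1 value — and the period has length 5.

[23; 11, 1, 1, 11, 46]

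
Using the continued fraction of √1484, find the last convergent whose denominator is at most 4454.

√1484 = [38; 1, 1, 10, 1, 1, 76, …] (period length 6).
Convergents:
  p_0/q_0 = 38/1
  p_1/q_1 = 39/1
  p_2/q_2 = 77/2
  p_3/q_3 = 809/21
  p_4/q_4 = 886/23
  p_5/q_5 = 1695/44
  p_6/q_6 = 129706/3367
  p_7/q_7 = 131401/3411
  p_8/q_8 = 261107/6778
q_7 = 3411 ≤ 4454 < 6778 = q_8, so the answer is 131401/3411.

131401/3411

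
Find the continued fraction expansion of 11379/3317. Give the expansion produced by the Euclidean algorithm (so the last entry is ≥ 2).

11379 = 3*3317 + 1428
3317 = 2*1428 + 461
1428 = 3*461 + 45
461 = 10*45 + 11
45 = 4*11 + 1
11 = 11*1 + 0  (stop)
So 11379/3317 = [3; 2, 3, 10, 4, 11].

[3; 2, 3, 10, 4, 11]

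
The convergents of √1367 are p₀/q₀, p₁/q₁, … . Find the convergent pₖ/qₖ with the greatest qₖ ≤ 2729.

99827/2700

√1367 = [36; 1, 35, 1, 72, …] (period length 4).
Convergents:
  p_0/q_0 = 36/1
  p_1/q_1 = 37/1
  p_2/q_2 = 1331/36
  p_3/q_3 = 1368/37
  p_4/q_4 = 99827/2700
  p_5/q_5 = 101195/2737
q_4 = 2700 ≤ 2729 < 2737 = q_5, so the answer is 99827/2700.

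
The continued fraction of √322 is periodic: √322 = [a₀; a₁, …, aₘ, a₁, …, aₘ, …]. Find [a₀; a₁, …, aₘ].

a₀ = ⌊√322⌋ = 17.
With m₀=0, d₀=1 and mₖ₊₁ = dₖaₖ − mₖ, dₖ₊₁ = (n − mₖ₊₁²)/dₖ, aₖ₊₁ = ⌊(a₀+mₖ₊₁)/dₖ₊₁⌋:
  k=1: m=17, d=33, a=1
  k=2: m=16, d=2, a=16
  k=3: m=16, d=33, a=1
  k=4: m=17, d=1, a=34
d=1 and a=2a₀=34 at k=4, so the next step gives (m, d) = (17, 33) again — its k=1 value — and the period has length 4.

[17; 1, 16, 1, 34]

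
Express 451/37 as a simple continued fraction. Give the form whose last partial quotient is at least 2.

451 = 12×37 + 7
37 = 5×7 + 2
7 = 3×2 + 1
2 = 2×1 + 0  (stop)
So 451/37 = [12; 5, 3, 2].

[12; 5, 3, 2]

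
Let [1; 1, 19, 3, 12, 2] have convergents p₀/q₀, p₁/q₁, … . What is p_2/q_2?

Using pₖ = aₖpₖ₋₁ + pₖ₋₂, qₖ = aₖqₖ₋₁ + qₖ₋₂ (with p₋₁=1, p₋₂=0, q₋₁=0, q₋₂=1):
  k=0: a=1, p=1, q=1
  k=1: a=1, p=2, q=1
  k=2: a=19, p=39, q=20

39/20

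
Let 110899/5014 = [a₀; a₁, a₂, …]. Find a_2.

2

110899 = 22·5014 + 591   →  a_0 = 22
5014 = 8·591 + 286   →  a_1 = 8
591 = 2·286 + 19   →  a_2 = 2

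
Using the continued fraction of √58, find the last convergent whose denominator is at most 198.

1447/190

√58 = [7; 1, 1, 1, 1, 1, 1, 14, …] (period length 7).
Convergents:
  p_0/q_0 = 7/1
  p_1/q_1 = 8/1
  p_2/q_2 = 15/2
  p_3/q_3 = 23/3
  p_4/q_4 = 38/5
  p_5/q_5 = 61/8
  p_6/q_6 = 99/13
  p_7/q_7 = 1447/190
  p_8/q_8 = 1546/203
q_7 = 190 ≤ 198 < 203 = q_8, so the answer is 1447/190.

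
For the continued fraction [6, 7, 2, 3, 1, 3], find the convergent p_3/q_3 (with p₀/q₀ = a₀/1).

319/52

Using pₖ = aₖpₖ₋₁ + pₖ₋₂, qₖ = aₖqₖ₋₁ + qₖ₋₂ (with p₋₁=1, p₋₂=0, q₋₁=0, q₋₂=1):
  k=0: a=6, p=6, q=1
  k=1: a=7, p=43, q=7
  k=2: a=2, p=92, q=15
  k=3: a=3, p=319, q=52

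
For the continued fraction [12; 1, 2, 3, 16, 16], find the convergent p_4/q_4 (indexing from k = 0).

Using pₖ = aₖpₖ₋₁ + pₖ₋₂, qₖ = aₖqₖ₋₁ + qₖ₋₂ (with p₋₁=1, p₋₂=0, q₋₁=0, q₋₂=1):
  k=0: a=12, p=12, q=1
  k=1: a=1, p=13, q=1
  k=2: a=2, p=38, q=3
  k=3: a=3, p=127, q=10
  k=4: a=16, p=2070, q=163

2070/163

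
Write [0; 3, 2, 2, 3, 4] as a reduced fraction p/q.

Fold from the inside: start with 4/1.
  3 + 1/4 = 13/4
  2 + 4/13 = 30/13
  2 + 13/30 = 73/30
  3 + 30/73 = 249/73
  0 + 73/249 = 73/249

73/249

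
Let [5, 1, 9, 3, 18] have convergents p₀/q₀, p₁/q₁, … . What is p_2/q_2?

Using pₖ = aₖpₖ₋₁ + pₖ₋₂, qₖ = aₖqₖ₋₁ + qₖ₋₂ (with p₋₁=1, p₋₂=0, q₋₁=0, q₋₂=1):
  k=0: a=5, p=5, q=1
  k=1: a=1, p=6, q=1
  k=2: a=9, p=59, q=10

59/10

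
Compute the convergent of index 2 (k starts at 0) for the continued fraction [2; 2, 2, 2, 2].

Using pₖ = aₖpₖ₋₁ + pₖ₋₂, qₖ = aₖqₖ₋₁ + qₖ₋₂ (with p₋₁=1, p₋₂=0, q₋₁=0, q₋₂=1):
  k=0: a=2, p=2, q=1
  k=1: a=2, p=5, q=2
  k=2: a=2, p=12, q=5

12/5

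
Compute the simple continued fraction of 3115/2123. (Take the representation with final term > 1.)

3115 = 1·2123 + 992
2123 = 2·992 + 139
992 = 7·139 + 19
139 = 7·19 + 6
19 = 3·6 + 1
6 = 6·1 + 0  (stop)
So 3115/2123 = [1; 2, 7, 7, 3, 6].

[1; 2, 7, 7, 3, 6]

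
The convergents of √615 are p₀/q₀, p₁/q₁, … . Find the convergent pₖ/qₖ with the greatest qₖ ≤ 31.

√615 = [24; 1, 3, 1, 48, …] (period length 4).
Convergents:
  p_0/q_0 = 24/1
  p_1/q_1 = 25/1
  p_2/q_2 = 99/4
  p_3/q_3 = 124/5
  p_4/q_4 = 6051/244
q_3 = 5 ≤ 31 < 244 = q_4, so the answer is 124/5.

124/5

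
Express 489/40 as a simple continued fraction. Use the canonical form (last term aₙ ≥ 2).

[12; 4, 2, 4]

489 = 12*40 + 9
40 = 4*9 + 4
9 = 2*4 + 1
4 = 4*1 + 0  (stop)
So 489/40 = [12; 4, 2, 4].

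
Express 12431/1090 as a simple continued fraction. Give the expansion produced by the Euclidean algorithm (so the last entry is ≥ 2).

12431 = 11·1090 + 441
1090 = 2·441 + 208
441 = 2·208 + 25
208 = 8·25 + 8
25 = 3·8 + 1
8 = 8·1 + 0  (stop)
So 12431/1090 = [11; 2, 2, 8, 3, 8].

[11; 2, 2, 8, 3, 8]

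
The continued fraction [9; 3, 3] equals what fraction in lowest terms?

93/10

Using pₖ = aₖpₖ₋₁ + pₖ₋₂ and qₖ = aₖqₖ₋₁ + qₖ₋₂:
  k=0: a=9, p=9, q=1
  k=1: a=3, p=28, q=3
  k=2: a=3, p=93, q=10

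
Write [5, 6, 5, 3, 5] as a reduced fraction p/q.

2715/526

Using pₖ = aₖpₖ₋₁ + pₖ₋₂ and qₖ = aₖqₖ₋₁ + qₖ₋₂:
  k=0: a=5, p=5, q=1
  k=1: a=6, p=31, q=6
  k=2: a=5, p=160, q=31
  k=3: a=3, p=511, q=99
  k=4: a=5, p=2715, q=526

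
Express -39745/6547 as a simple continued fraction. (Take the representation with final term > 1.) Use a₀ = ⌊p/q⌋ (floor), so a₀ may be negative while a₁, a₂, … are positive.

[-7; 1, 13, 7, 8, 8]

-39745 = -7×6547 + 6084
6547 = 1×6084 + 463
6084 = 13×463 + 65
463 = 7×65 + 8
65 = 8×8 + 1
8 = 8×1 + 0  (stop)
So -39745/6547 = [-7; 1, 13, 7, 8, 8].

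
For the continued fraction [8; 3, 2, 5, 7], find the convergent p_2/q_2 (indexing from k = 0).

58/7

Using pₖ = aₖpₖ₋₁ + pₖ₋₂, qₖ = aₖqₖ₋₁ + qₖ₋₂ (with p₋₁=1, p₋₂=0, q₋₁=0, q₋₂=1):
  k=0: a=8, p=8, q=1
  k=1: a=3, p=25, q=3
  k=2: a=2, p=58, q=7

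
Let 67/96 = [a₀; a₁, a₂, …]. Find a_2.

67 = 0·96 + 67   →  a_0 = 0
96 = 1·67 + 29   →  a_1 = 1
67 = 2·29 + 9   →  a_2 = 2

2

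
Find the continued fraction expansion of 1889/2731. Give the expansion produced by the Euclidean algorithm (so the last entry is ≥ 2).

[0; 1, 2, 4, 9, 3, 7]

1889 = 0×2731 + 1889
2731 = 1×1889 + 842
1889 = 2×842 + 205
842 = 4×205 + 22
205 = 9×22 + 7
22 = 3×7 + 1
7 = 7×1 + 0  (stop)
So 1889/2731 = [0; 1, 2, 4, 9, 3, 7].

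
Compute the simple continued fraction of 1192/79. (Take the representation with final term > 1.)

[15; 11, 3, 2]

1192 = 15×79 + 7
79 = 11×7 + 2
7 = 3×2 + 1
2 = 2×1 + 0  (stop)
So 1192/79 = [15; 11, 3, 2].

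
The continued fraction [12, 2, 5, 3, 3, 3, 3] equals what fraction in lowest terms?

15758/1265

Fold from the inside: start with 3/1.
  3 + 1/3 = 10/3
  3 + 3/10 = 33/10
  3 + 10/33 = 109/33
  5 + 33/109 = 578/109
  2 + 109/578 = 1265/578
  12 + 578/1265 = 15758/1265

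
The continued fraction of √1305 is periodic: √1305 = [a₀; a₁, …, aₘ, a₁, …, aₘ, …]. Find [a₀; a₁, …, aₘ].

[36; 8, 72]

a₀ = ⌊√1305⌋ = 36.
With m₀=0, d₀=1 and mₖ₊₁ = dₖaₖ − mₖ, dₖ₊₁ = (n − mₖ₊₁²)/dₖ, aₖ₊₁ = ⌊(a₀+mₖ₊₁)/dₖ₊₁⌋:
  k=1: m=36, d=9, a=8
  k=2: m=36, d=1, a=72
d=1 and a=2a₀=72 at k=2, so the next step gives (m, d) = (36, 9) again — its k=1 value — and the period has length 2.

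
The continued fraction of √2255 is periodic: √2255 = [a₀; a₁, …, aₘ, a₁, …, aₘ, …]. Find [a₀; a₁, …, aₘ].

[47; 2, 18, 2, 94]

a₀ = ⌊√2255⌋ = 47.
With m₀=0, d₀=1 and mₖ₊₁ = dₖaₖ − mₖ, dₖ₊₁ = (n − mₖ₊₁²)/dₖ, aₖ₊₁ = ⌊(a₀+mₖ₊₁)/dₖ₊₁⌋:
  k=1: m=47, d=46, a=2
  k=2: m=45, d=5, a=18
  k=3: m=45, d=46, a=2
  k=4: m=47, d=1, a=94
d=1 and a=2a₀=94 at k=4, so the next step gives (m, d) = (47, 46) again — its k=1 value — and the period has length 4.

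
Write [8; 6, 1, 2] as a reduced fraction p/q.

Using pₖ = aₖpₖ₋₁ + pₖ₋₂ and qₖ = aₖqₖ₋₁ + qₖ₋₂:
  k=0: a=8, p=8, q=1
  k=1: a=6, p=49, q=6
  k=2: a=1, p=57, q=7
  k=3: a=2, p=163, q=20

163/20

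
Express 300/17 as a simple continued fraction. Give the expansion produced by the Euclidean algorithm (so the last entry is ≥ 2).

300 = 17×17 + 11
17 = 1×11 + 6
11 = 1×6 + 5
6 = 1×5 + 1
5 = 5×1 + 0  (stop)
So 300/17 = [17; 1, 1, 1, 5].

[17; 1, 1, 1, 5]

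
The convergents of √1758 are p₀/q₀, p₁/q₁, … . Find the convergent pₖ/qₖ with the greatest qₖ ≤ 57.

√1758 = [41; 1, 12, 1, 82, …] (period length 4).
Convergents:
  p_0/q_0 = 41/1
  p_1/q_1 = 42/1
  p_2/q_2 = 545/13
  p_3/q_3 = 587/14
  p_4/q_4 = 48679/1161
q_3 = 14 ≤ 57 < 1161 = q_4, so the answer is 587/14.

587/14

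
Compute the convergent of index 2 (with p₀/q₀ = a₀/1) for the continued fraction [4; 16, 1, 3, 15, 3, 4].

Using pₖ = aₖpₖ₋₁ + pₖ₋₂, qₖ = aₖqₖ₋₁ + qₖ₋₂ (with p₋₁=1, p₋₂=0, q₋₁=0, q₋₂=1):
  k=0: a=4, p=4, q=1
  k=1: a=16, p=65, q=16
  k=2: a=1, p=69, q=17

69/17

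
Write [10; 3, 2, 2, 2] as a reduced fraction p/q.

422/41

Using pₖ = aₖpₖ₋₁ + pₖ₋₂ and qₖ = aₖqₖ₋₁ + qₖ₋₂:
  k=0: a=10, p=10, q=1
  k=1: a=3, p=31, q=3
  k=2: a=2, p=72, q=7
  k=3: a=2, p=175, q=17
  k=4: a=2, p=422, q=41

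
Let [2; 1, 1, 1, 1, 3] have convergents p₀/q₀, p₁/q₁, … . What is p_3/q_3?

8/3

Using pₖ = aₖpₖ₋₁ + pₖ₋₂, qₖ = aₖqₖ₋₁ + qₖ₋₂ (with p₋₁=1, p₋₂=0, q₋₁=0, q₋₂=1):
  k=0: a=2, p=2, q=1
  k=1: a=1, p=3, q=1
  k=2: a=1, p=5, q=2
  k=3: a=1, p=8, q=3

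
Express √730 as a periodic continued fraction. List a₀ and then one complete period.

a₀ = ⌊√730⌋ = 27.
With m₀=0, d₀=1 and mₖ₊₁ = dₖaₖ − mₖ, dₖ₊₁ = (n − mₖ₊₁²)/dₖ, aₖ₊₁ = ⌊(a₀+mₖ₊₁)/dₖ₊₁⌋:
  k=1: m=27, d=1, a=54
d=1 and a=2a₀=54 at k=1, so the next step gives (m, d) = (27, 1) again — its k=1 value — and the period has length 1.

[27; 54]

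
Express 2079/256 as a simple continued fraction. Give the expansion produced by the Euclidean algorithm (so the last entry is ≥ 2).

2079 = 8×256 + 31
256 = 8×31 + 8
31 = 3×8 + 7
8 = 1×7 + 1
7 = 7×1 + 0  (stop)
So 2079/256 = [8; 8, 3, 1, 7].

[8; 8, 3, 1, 7]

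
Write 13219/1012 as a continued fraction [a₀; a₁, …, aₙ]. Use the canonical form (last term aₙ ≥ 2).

13219 = 13×1012 + 63
1012 = 16×63 + 4
63 = 15×4 + 3
4 = 1×3 + 1
3 = 3×1 + 0  (stop)
So 13219/1012 = [13; 16, 15, 1, 3].

[13; 16, 15, 1, 3]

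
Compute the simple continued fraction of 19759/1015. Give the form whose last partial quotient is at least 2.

[19; 2, 7, 13, 2, 2]

19759 = 19×1015 + 474
1015 = 2×474 + 67
474 = 7×67 + 5
67 = 13×5 + 2
5 = 2×2 + 1
2 = 2×1 + 0  (stop)
So 19759/1015 = [19; 2, 7, 13, 2, 2].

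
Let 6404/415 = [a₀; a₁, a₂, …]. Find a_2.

3

6404 = 15·415 + 179   →  a_0 = 15
415 = 2·179 + 57   →  a_1 = 2
179 = 3·57 + 8   →  a_2 = 3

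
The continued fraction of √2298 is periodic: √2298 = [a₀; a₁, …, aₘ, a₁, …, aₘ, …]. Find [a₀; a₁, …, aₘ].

[47; 1, 14, 1, 94]

a₀ = ⌊√2298⌋ = 47.
With m₀=0, d₀=1 and mₖ₊₁ = dₖaₖ − mₖ, dₖ₊₁ = (n − mₖ₊₁²)/dₖ, aₖ₊₁ = ⌊(a₀+mₖ₊₁)/dₖ₊₁⌋:
  k=1: m=47, d=89, a=1
  k=2: m=42, d=6, a=14
  k=3: m=42, d=89, a=1
  k=4: m=47, d=1, a=94
d=1 and a=2a₀=94 at k=4, so the next step gives (m, d) = (47, 89) again — its k=1 value — and the period has length 4.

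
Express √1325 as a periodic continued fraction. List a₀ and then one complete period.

a₀ = ⌊√1325⌋ = 36.
With m₀=0, d₀=1 and mₖ₊₁ = dₖaₖ − mₖ, dₖ₊₁ = (n − mₖ₊₁²)/dₖ, aₖ₊₁ = ⌊(a₀+mₖ₊₁)/dₖ₊₁⌋:
  k=1: m=36, d=29, a=2
  k=2: m=22, d=29, a=2
  k=3: m=36, d=1, a=72
d=1 and a=2a₀=72 at k=3, so the next step gives (m, d) = (36, 29) again — its k=1 value — and the period has length 3.

[36; 2, 2, 72]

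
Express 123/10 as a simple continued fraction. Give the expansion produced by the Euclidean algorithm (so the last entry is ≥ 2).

123 = 12*10 + 3
10 = 3*3 + 1
3 = 3*1 + 0  (stop)
So 123/10 = [12; 3, 3].

[12; 3, 3]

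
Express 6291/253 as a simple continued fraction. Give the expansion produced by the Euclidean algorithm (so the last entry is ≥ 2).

[24; 1, 6, 2, 3, 1, 3]

6291 = 24·253 + 219
253 = 1·219 + 34
219 = 6·34 + 15
34 = 2·15 + 4
15 = 3·4 + 3
4 = 1·3 + 1
3 = 3·1 + 0  (stop)
So 6291/253 = [24; 1, 6, 2, 3, 1, 3].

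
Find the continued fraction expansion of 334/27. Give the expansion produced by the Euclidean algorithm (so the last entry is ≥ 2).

334 = 12·27 + 10
27 = 2·10 + 7
10 = 1·7 + 3
7 = 2·3 + 1
3 = 3·1 + 0  (stop)
So 334/27 = [12; 2, 1, 2, 3].

[12; 2, 1, 2, 3]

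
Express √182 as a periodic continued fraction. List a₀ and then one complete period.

[13; 2, 26]

a₀ = ⌊√182⌋ = 13.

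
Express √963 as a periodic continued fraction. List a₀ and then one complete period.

[31; 31, 62]

a₀ = ⌊√963⌋ = 31.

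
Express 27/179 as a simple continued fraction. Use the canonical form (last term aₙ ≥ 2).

27 = 0*179 + 27
179 = 6*27 + 17
27 = 1*17 + 10
17 = 1*10 + 7
10 = 1*7 + 3
7 = 2*3 + 1
3 = 3*1 + 0  (stop)
So 27/179 = [0; 6, 1, 1, 1, 2, 3].

[0; 6, 1, 1, 1, 2, 3]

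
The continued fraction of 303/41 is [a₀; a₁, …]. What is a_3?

303 = 7·41 + 16   →  a_0 = 7
41 = 2·16 + 9   →  a_1 = 2
16 = 1·9 + 7   →  a_2 = 1
9 = 1·7 + 2   →  a_3 = 1

1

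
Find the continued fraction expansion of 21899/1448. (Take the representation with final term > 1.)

[15; 8, 11, 5, 3]

21899 = 15*1448 + 179
1448 = 8*179 + 16
179 = 11*16 + 3
16 = 5*3 + 1
3 = 3*1 + 0  (stop)
So 21899/1448 = [15; 8, 11, 5, 3].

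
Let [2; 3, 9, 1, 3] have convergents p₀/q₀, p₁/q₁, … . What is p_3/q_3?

Using pₖ = aₖpₖ₋₁ + pₖ₋₂, qₖ = aₖqₖ₋₁ + qₖ₋₂ (with p₋₁=1, p₋₂=0, q₋₁=0, q₋₂=1):
  k=0: a=2, p=2, q=1
  k=1: a=3, p=7, q=3
  k=2: a=9, p=65, q=28
  k=3: a=1, p=72, q=31

72/31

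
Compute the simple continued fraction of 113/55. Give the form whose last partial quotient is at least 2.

[2; 18, 3]

113 = 2·55 + 3
55 = 18·3 + 1
3 = 3·1 + 0  (stop)
So 113/55 = [2; 18, 3].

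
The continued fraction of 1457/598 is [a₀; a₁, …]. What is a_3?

2

1457 = 2·598 + 261   →  a_0 = 2
598 = 2·261 + 76   →  a_1 = 2
261 = 3·76 + 33   →  a_2 = 3
76 = 2·33 + 10   →  a_3 = 2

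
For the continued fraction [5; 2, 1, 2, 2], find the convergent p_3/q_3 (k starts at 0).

Using pₖ = aₖpₖ₋₁ + pₖ₋₂, qₖ = aₖqₖ₋₁ + qₖ₋₂ (with p₋₁=1, p₋₂=0, q₋₁=0, q₋₂=1):
  k=0: a=5, p=5, q=1
  k=1: a=2, p=11, q=2
  k=2: a=1, p=16, q=3
  k=3: a=2, p=43, q=8

43/8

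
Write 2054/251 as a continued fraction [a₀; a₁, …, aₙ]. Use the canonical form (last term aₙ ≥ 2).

2054 = 8·251 + 46
251 = 5·46 + 21
46 = 2·21 + 4
21 = 5·4 + 1
4 = 4·1 + 0  (stop)
So 2054/251 = [8; 5, 2, 5, 4].

[8; 5, 2, 5, 4]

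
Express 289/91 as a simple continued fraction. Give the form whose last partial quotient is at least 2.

[3; 5, 1, 2, 5]

289 = 3*91 + 16
91 = 5*16 + 11
16 = 1*11 + 5
11 = 2*5 + 1
5 = 5*1 + 0  (stop)
So 289/91 = [3; 5, 1, 2, 5].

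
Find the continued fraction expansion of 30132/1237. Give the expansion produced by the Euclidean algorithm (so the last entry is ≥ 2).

[24; 2, 1, 3, 1, 2, 15, 2]

30132 = 24*1237 + 444
1237 = 2*444 + 349
444 = 1*349 + 95
349 = 3*95 + 64
95 = 1*64 + 31
64 = 2*31 + 2
31 = 15*2 + 1
2 = 2*1 + 0  (stop)
So 30132/1237 = [24; 2, 1, 3, 1, 2, 15, 2].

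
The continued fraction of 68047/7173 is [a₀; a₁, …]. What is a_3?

12

68047 = 9·7173 + 3490   →  a_0 = 9
7173 = 2·3490 + 193   →  a_1 = 2
3490 = 18·193 + 16   →  a_2 = 18
193 = 12·16 + 1   →  a_3 = 12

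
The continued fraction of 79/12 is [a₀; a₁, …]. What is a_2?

1

79 = 6·12 + 7   →  a_0 = 6
12 = 1·7 + 5   →  a_1 = 1
7 = 1·5 + 2   →  a_2 = 1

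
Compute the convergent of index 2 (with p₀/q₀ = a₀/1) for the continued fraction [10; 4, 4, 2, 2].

Using pₖ = aₖpₖ₋₁ + pₖ₋₂, qₖ = aₖqₖ₋₁ + qₖ₋₂ (with p₋₁=1, p₋₂=0, q₋₁=0, q₋₂=1):
  k=0: a=10, p=10, q=1
  k=1: a=4, p=41, q=4
  k=2: a=4, p=174, q=17

174/17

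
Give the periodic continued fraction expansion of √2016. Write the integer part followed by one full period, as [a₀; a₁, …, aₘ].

a₀ = ⌊√2016⌋ = 44.

[44; 1, 8, 1, 88]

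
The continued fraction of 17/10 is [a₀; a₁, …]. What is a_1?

1

17 = 1·10 + 7   →  a_0 = 1
10 = 1·7 + 3   →  a_1 = 1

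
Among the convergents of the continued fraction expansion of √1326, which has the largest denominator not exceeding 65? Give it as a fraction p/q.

1056/29

√1326 = [36; 2, 2, 2, 2, 2, 72, …] (period length 6).
Convergents:
  p_0/q_0 = 36/1
  p_1/q_1 = 73/2
  p_2/q_2 = 182/5
  p_3/q_3 = 437/12
  p_4/q_4 = 1056/29
  p_5/q_5 = 2549/70
q_4 = 29 ≤ 65 < 70 = q_5, so the answer is 1056/29.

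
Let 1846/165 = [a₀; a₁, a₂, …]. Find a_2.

3

1846 = 11·165 + 31   →  a_0 = 11
165 = 5·31 + 10   →  a_1 = 5
31 = 3·10 + 1   →  a_2 = 3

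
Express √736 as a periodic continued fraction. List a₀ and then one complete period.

a₀ = ⌊√736⌋ = 27.

[27; 7, 1, 2, 1, 2, 1, 7, 54]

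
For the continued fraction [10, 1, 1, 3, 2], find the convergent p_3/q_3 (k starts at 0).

74/7

Using pₖ = aₖpₖ₋₁ + pₖ₋₂, qₖ = aₖqₖ₋₁ + qₖ₋₂ (with p₋₁=1, p₋₂=0, q₋₁=0, q₋₂=1):
  k=0: a=10, p=10, q=1
  k=1: a=1, p=11, q=1
  k=2: a=1, p=21, q=2
  k=3: a=3, p=74, q=7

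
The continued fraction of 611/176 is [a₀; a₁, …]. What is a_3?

611 = 3·176 + 83   →  a_0 = 3
176 = 2·83 + 10   →  a_1 = 2
83 = 8·10 + 3   →  a_2 = 8
10 = 3·3 + 1   →  a_3 = 3

3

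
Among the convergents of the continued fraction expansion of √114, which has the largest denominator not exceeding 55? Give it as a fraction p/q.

331/31

√114 = [10; 1, 2, 10, 2, 1, 20, …] (period length 6).
Convergents:
  p_0/q_0 = 10/1
  p_1/q_1 = 11/1
  p_2/q_2 = 32/3
  p_3/q_3 = 331/31
  p_4/q_4 = 694/65
q_3 = 31 ≤ 55 < 65 = q_4, so the answer is 331/31.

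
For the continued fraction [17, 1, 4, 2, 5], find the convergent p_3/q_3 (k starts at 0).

196/11

Using pₖ = aₖpₖ₋₁ + pₖ₋₂, qₖ = aₖqₖ₋₁ + qₖ₋₂ (with p₋₁=1, p₋₂=0, q₋₁=0, q₋₂=1):
  k=0: a=17, p=17, q=1
  k=1: a=1, p=18, q=1
  k=2: a=4, p=89, q=5
  k=3: a=2, p=196, q=11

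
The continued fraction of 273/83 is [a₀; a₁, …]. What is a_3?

5

273 = 3·83 + 24   →  a_0 = 3
83 = 3·24 + 11   →  a_1 = 3
24 = 2·11 + 2   →  a_2 = 2
11 = 5·2 + 1   →  a_3 = 5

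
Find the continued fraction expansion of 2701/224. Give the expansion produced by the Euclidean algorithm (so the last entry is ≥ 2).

2701 = 12·224 + 13
224 = 17·13 + 3
13 = 4·3 + 1
3 = 3·1 + 0  (stop)
So 2701/224 = [12; 17, 4, 3].

[12; 17, 4, 3]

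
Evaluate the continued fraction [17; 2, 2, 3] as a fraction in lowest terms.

296/17

Using pₖ = aₖpₖ₋₁ + pₖ₋₂ and qₖ = aₖqₖ₋₁ + qₖ₋₂:
  k=0: a=17, p=17, q=1
  k=1: a=2, p=35, q=2
  k=2: a=2, p=87, q=5
  k=3: a=3, p=296, q=17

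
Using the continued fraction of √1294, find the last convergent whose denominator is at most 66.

1295/36

√1294 = [35; 1, 34, 1, 70, …] (period length 4).
Convergents:
  p_0/q_0 = 35/1
  p_1/q_1 = 36/1
  p_2/q_2 = 1259/35
  p_3/q_3 = 1295/36
  p_4/q_4 = 91909/2555
q_3 = 36 ≤ 66 < 2555 = q_4, so the answer is 1295/36.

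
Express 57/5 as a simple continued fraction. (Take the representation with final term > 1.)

57 = 11*5 + 2
5 = 2*2 + 1
2 = 2*1 + 0  (stop)
So 57/5 = [11; 2, 2].

[11; 2, 2]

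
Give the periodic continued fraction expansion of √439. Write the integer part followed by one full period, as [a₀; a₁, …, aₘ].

a₀ = ⌊√439⌋ = 20.

[20; 1, 19, 1, 40]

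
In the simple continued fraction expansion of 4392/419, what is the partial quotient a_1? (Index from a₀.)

4392 = 10·419 + 202   →  a_0 = 10
419 = 2·202 + 15   →  a_1 = 2

2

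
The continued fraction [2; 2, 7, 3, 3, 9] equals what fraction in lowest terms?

Using pₖ = aₖpₖ₋₁ + pₖ₋₂ and qₖ = aₖqₖ₋₁ + qₖ₋₂:
  k=0: a=2, p=2, q=1
  k=1: a=2, p=5, q=2
  k=2: a=7, p=37, q=15
  k=3: a=3, p=116, q=47
  k=4: a=3, p=385, q=156
  k=5: a=9, p=3581, q=1451

3581/1451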